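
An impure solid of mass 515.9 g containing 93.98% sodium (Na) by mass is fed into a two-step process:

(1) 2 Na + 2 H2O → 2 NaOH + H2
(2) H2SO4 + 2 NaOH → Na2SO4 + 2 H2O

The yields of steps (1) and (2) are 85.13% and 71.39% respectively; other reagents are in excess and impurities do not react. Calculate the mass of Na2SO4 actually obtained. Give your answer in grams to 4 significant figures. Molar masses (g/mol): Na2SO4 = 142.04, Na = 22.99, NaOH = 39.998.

Pure Na = 515.9 × 0.9398 = 484.84 g.
n(Na) = 484.84 / 22.99 = 21.089 mol.
Step 1 (Na:NaOH = 2:2): theoretical n(NaOH) = 21.089 mol; at 85.13% yield, n(NaOH) = 17.953 mol.
Step 2 (NaOH:Na2SO4 = 2:1): theoretical n(Na2SO4) = 8.9767 mol, so theoretical mass = 8.9767 × 142.04 = 1275.0 g.
At 71.39% yield, actual mass of Na2SO4 = 1275.0 × 0.7139 = 910.25 g.

910.3 g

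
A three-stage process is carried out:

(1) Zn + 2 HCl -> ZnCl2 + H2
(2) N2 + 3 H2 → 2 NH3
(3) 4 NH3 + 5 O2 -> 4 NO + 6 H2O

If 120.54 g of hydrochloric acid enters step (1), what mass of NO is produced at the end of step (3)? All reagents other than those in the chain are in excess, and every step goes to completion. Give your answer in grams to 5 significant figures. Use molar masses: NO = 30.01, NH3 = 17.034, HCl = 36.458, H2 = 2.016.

33.074 g

n(HCl) = 120.54 / 36.458 = 3.30627 mol.
Reaction (1): HCl→H2 ratio 2:1 ⇒ n(H2) = 1.65314 mol.
Reaction (2): H2→NH3 ratio 3:2 ⇒ n(NH3) = 1.10209 mol.
Reaction (3): NH3→NO ratio 4:4 ⇒ n(NO) = 1.10209 mol.
Mass of NO = 1.10209 × 30.01 = 33.0737 g.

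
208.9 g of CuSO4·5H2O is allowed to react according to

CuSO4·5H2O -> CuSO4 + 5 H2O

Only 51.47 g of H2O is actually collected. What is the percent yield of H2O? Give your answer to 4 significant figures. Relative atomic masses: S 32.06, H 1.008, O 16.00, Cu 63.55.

M(CuSO4·5H2O) = 63.55 + 32.06 + 9(16.00) + 10(1.008) = 249.69 g/mol.
M(H2O) = 2(1.008) + 16.00 = 18.016 g/mol.
n(CuSO4·5H2O) = 208.90 g / 249.69 g/mol = 0.83664 mol.
From the equation the CuSO4·5H2O:H2O mole ratio is 1:5, so n(H2O) = 0.83664 × 5/1 = 4.1832 mol.
Mass of H2O = 4.1832 mol × 18.016 g/mol = 75.364 g.
This is the theoretical yield. Percent yield = 51.47 g / 75.364 g × 100% = 68.295%.

68.29 %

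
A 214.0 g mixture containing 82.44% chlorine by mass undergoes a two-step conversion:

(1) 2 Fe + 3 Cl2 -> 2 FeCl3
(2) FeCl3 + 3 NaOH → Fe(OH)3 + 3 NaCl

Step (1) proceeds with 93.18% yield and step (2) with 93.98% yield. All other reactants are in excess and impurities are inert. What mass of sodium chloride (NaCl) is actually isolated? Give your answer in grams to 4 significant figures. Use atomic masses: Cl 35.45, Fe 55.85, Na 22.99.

254.7 g

Pure Cl2 = 214.0 × 0.8244 = 176.42 g.
M(Cl2) = 2(35.45) = 70.90 g/mol.
M(NaCl) = 22.99 + 35.45 = 58.44 g/mol.
n(Cl2) = 176.42 / 70.90 = 2.4883 mol.
Step 1 (Cl2:FeCl3 = 3:2): theoretical n(FeCl3) = 1.6589 mol; at 93.18% yield, n(FeCl3) = 1.5457 mol.
Step 2 (FeCl3:NaCl = 1:3): theoretical n(NaCl) = 4.6372 mol, so theoretical mass = 4.6372 × 58.44 = 271.00 g.
At 93.98% yield, actual mass of NaCl = 271.00 × 0.9398 = 254.69 g.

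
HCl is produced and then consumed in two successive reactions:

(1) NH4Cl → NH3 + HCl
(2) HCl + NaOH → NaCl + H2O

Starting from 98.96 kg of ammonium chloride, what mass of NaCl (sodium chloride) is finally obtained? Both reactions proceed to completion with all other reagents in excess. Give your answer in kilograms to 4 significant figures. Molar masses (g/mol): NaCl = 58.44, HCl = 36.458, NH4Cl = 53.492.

98.96 kg = 98960 g.
n(NH4Cl) = 98960 / 53.492 = 1850.0 mol.
Step 1 gives a 1:1 ratio of NH4Cl to HCl, so n(HCl) = 1850.0 mol.
In step 2 the HCl:NaCl ratio is 1:1, so n(NaCl) = 1850.0 mol.
Mass of NaCl = 1850.0 × 58.44 = 108110 g = 108.1 kg.

108.1 kg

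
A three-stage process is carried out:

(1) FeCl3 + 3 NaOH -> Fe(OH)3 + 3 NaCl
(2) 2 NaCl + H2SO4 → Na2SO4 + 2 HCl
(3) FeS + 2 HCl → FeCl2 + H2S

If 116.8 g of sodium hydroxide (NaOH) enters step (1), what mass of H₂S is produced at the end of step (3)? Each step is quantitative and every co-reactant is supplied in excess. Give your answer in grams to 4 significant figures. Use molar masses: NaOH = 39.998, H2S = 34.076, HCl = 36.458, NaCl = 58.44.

49.75 g

n(NaOH) = 116.8 / 39.998 = 2.9201 mol.
Reaction (1): NaOH→NaCl ratio 3:3 ⇒ n(NaCl) = 2.9201 mol.
Reaction (2): NaCl→HCl ratio 2:2 ⇒ n(HCl) = 2.9201 mol.
Reaction (3): HCl→H2S ratio 2:1 ⇒ n(H2S) = 1.4601 mol.
Mass of H2S = 1.4601 × 34.076 = 49.753 g.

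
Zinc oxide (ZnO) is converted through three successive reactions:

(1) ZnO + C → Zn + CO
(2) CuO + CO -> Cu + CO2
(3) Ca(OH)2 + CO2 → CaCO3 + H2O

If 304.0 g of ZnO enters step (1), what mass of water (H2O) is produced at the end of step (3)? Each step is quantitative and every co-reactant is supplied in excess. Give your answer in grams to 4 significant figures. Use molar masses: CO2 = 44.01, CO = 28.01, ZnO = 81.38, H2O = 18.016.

67.30 g

n(ZnO) = 304.0 / 81.38 = 3.7356 mol.
Reaction (1): ZnO→CO ratio 1:1 ⇒ n(CO) = 3.7356 mol.
Reaction (2): CO→CO2 ratio 1:1 ⇒ n(CO2) = 3.7356 mol.
Reaction (3): CO2→H2O ratio 1:1 ⇒ n(H2O) = 3.7356 mol.
Mass of H2O = 3.7356 × 18.016 = 67.300 g.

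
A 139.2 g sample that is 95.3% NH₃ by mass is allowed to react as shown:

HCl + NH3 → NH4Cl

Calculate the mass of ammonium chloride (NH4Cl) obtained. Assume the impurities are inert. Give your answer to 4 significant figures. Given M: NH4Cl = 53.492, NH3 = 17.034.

Mass of pure NH3 = 139.2 g × 0.953 = 132.66 g.
n(NH3) = 132.66 g / 17.034 g/mol = 7.7878 mol.
From the equation the NH3:NH4Cl mole ratio is 1:1, so n(NH4Cl) = 7.7878 × 1/1 = 7.7878 mol.
Mass of NH4Cl = 7.7878 mol × 53.492 g/mol = 416.59 g.

416.6 g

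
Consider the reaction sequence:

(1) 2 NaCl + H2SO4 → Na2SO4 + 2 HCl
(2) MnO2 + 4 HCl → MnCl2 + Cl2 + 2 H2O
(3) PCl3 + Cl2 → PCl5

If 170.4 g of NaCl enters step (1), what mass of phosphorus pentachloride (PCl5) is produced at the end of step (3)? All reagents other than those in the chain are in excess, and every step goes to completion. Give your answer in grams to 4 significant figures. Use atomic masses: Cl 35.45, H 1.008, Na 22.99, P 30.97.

151.8 g

M(NaCl) = 22.99 + 35.45 = 58.44 g/mol.
M(PCl5) = 30.97 + 5(35.45) = 208.22 g/mol.
n(NaCl) = 170.4 / 58.44 = 2.9158 mol.
Reaction (1): NaCl→HCl ratio 2:2 ⇒ n(HCl) = 2.9158 mol.
Reaction (2): HCl→Cl2 ratio 4:1 ⇒ n(Cl2) = 0.72895 mol.
Reaction (3): Cl2→PCl5 ratio 1:1 ⇒ n(PCl5) = 0.72895 mol.
Mass of PCl5 = 0.72895 × 208.22 = 151.78 g.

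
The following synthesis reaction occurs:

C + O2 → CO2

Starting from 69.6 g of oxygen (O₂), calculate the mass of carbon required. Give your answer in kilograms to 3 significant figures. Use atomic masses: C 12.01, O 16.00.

0.0261 kg

M(O2) = 2(16.00) = 32.00 g/mol.
M(C) = 12.01 g/mol.
n(O2) = 69.60 g / 32.00 g/mol = 2.175 mol.
From the equation the O2:C mole ratio is 1:1, so n(C) = 2.175 × 1/1 = 2.175 mol.
Mass of C = 2.175 mol × 12.01 g/mol = 26.12 g.
Converting to kg: 26.12 g = 0.0261 kg.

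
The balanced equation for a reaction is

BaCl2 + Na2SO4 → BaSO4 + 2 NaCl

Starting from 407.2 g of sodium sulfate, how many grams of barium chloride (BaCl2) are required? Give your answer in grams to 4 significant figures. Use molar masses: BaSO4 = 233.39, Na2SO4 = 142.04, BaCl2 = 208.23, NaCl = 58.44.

n(Na2SO4) = 407.20 g / 142.04 g/mol = 2.8668 mol.
From the equation the Na2SO4:BaCl2 mole ratio is 1:1, so n(BaCl2) = 2.8668 × 1/1 = 2.8668 mol.
Mass of BaCl2 = 2.8668 mol × 208.23 g/mol = 596.95 g.

597.0 g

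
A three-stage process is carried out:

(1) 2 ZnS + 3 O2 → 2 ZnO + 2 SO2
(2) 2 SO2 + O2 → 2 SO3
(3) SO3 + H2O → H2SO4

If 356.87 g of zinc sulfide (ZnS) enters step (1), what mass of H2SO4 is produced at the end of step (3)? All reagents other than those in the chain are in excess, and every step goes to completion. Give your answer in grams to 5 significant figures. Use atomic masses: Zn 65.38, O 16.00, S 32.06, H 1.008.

359.20 g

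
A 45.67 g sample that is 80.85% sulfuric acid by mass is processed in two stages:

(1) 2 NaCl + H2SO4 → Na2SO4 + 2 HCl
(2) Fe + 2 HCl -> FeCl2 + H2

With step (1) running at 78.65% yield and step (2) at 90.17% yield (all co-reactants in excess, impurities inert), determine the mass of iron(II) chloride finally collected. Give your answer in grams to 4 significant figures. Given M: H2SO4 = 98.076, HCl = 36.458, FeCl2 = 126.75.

Pure H2SO4 = 45.67 × 0.8085 = 36.924 g.
n(H2SO4) = 36.924 / 98.076 = 0.37649 mol.
Step 1 (H2SO4:HCl = 1:2): theoretical n(HCl) = 0.75297 mol; at 78.65% yield, n(HCl) = 0.59221 mol.
Step 2 (HCl:FeCl2 = 2:1): theoretical n(FeCl2) = 0.29611 mol, so theoretical mass = 0.29611 × 126.75 = 37.531 g.
At 90.17% yield, actual mass of FeCl2 = 37.531 × 0.9017 = 33.842 g.

33.84 g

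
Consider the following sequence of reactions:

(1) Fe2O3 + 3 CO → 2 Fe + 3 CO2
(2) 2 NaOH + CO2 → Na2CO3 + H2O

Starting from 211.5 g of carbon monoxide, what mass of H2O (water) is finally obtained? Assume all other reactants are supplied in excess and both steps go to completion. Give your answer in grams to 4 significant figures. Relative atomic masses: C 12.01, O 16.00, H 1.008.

136.0 g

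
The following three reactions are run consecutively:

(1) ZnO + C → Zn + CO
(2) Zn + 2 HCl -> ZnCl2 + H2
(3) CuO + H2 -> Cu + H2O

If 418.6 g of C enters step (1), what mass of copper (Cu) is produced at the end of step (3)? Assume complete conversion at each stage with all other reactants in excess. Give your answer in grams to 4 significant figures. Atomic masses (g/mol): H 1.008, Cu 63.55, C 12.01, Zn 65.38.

2215 g

M(C) = 12.01 g/mol.
M(Cu) = 63.55 g/mol.
n(C) = 418.6 / 12.01 = 34.854 mol.
Reaction (1): C→Zn ratio 1:1 ⇒ n(Zn) = 34.854 mol.
Reaction (2): Zn→H2 ratio 1:1 ⇒ n(H2) = 34.854 mol.
Reaction (3): H2→Cu ratio 1:1 ⇒ n(Cu) = 34.854 mol.
Mass of Cu = 34.854 × 63.55 = 2215.0 g.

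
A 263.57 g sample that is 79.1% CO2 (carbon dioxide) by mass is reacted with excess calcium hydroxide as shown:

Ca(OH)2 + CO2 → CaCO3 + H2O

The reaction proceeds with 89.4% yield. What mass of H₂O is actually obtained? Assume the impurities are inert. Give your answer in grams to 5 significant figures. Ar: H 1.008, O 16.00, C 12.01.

Pure CO2 available = 263.57 g × 0.791 = 208.484 g.
M(CO2) = 12.01 + 2(16.00) = 44.01 g/mol.
M(H2O) = 2(1.008) + 16.00 = 18.016 g/mol.
n(CO2) = 208.484 g / 44.01 g/mol = 4.73719 mol.
From the equation the CO2:H2O mole ratio is 1:1, so n(H2O) = 4.73719 × 1/1 = 4.73719 mol.
Mass of H2O = 4.73719 mol × 18.016 g/mol = 85.3453 g.
Actual mass collected = 85.3453 g × 0.894 = 76.2987 g.

76.299 g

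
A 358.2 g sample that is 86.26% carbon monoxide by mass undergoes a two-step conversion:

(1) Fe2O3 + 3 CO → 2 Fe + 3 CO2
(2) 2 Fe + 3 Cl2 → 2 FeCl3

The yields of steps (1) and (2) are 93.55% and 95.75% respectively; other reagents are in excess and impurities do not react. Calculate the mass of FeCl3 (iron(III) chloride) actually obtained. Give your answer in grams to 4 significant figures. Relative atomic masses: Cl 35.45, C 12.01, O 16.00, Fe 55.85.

Pure CO = 358.2 × 0.8626 = 308.98 g.
M(CO) = 12.01 + 16.00 = 28.01 g/mol.
M(FeCl3) = 55.85 + 3(35.45) = 162.20 g/mol.
n(CO) = 308.98 / 28.01 = 11.031 mol.
Step 1 (CO:Fe = 3:2): theoretical n(Fe) = 7.3541 mol; at 93.55% yield, n(Fe) = 6.8798 mol.
Step 2 (Fe:FeCl3 = 2:2): theoretical n(FeCl3) = 6.8798 mol, so theoretical mass = 6.8798 × 162.20 = 1115.9 g.
At 95.75% yield, actual mass of FeCl3 = 1115.9 × 0.9575 = 1068.5 g.

1068 g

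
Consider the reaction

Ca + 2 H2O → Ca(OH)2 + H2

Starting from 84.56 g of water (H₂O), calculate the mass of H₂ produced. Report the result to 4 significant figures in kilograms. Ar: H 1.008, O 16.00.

M(H2O) = 2(1.008) + 16.00 = 18.016 g/mol.
M(H2) = 2(1.008) = 2.016 g/mol.
n(H2O) = 84.560 g / 18.016 g/mol = 4.6936 mol.
From the equation the H2O:H2 mole ratio is 2:1, so n(H2) = 4.6936 × 1/2 = 2.3468 mol.
Mass of H2 = 2.3468 mol × 2.016 g/mol = 4.7312 g.
Converting to kg: 4.7312 g = 0.004731 kg.

0.004731 kg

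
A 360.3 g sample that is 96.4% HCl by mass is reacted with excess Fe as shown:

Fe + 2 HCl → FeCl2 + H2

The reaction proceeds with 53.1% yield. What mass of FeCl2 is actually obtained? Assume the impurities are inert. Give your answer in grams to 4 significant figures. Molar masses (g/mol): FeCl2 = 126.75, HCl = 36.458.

320.6 g

Pure HCl available = 360.3 g × 0.964 = 347.33 g.
n(HCl) = 347.33 g / 36.458 g/mol = 9.5268 mol.
From the equation the HCl:FeCl2 mole ratio is 2:1, so n(FeCl2) = 9.5268 × 1/2 = 4.7634 mol.
Mass of FeCl2 = 4.7634 mol × 126.75 g/mol = 603.76 g.
Actual mass collected = 603.76 g × 0.531 = 320.60 g.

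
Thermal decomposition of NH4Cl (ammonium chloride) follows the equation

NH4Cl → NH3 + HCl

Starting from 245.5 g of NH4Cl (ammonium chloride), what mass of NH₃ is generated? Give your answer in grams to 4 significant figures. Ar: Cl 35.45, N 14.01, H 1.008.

M(NH4Cl) = 14.01 + 4(1.008) + 35.45 = 53.492 g/mol.
M(NH3) = 14.01 + 3(1.008) = 17.034 g/mol.
n(NH4Cl) = 245.50 g / 53.492 g/mol = 4.5895 mol.
From the equation the NH4Cl:NH3 mole ratio is 1:1, so n(NH3) = 4.5895 × 1/1 = 4.5895 mol.
Mass of NH3 = 4.5895 mol × 17.034 g/mol = 78.177 g.

78.18 g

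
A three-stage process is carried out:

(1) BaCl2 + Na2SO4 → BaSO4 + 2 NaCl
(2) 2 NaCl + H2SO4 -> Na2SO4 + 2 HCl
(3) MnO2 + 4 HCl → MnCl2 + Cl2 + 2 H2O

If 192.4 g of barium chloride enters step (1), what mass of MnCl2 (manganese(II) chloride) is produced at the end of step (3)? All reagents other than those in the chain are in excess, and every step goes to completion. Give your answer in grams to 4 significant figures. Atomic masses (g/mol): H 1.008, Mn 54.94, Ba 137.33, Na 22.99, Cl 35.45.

M(BaCl2) = 137.33 + 2(35.45) = 208.23 g/mol.
M(MnCl2) = 54.94 + 2(35.45) = 125.84 g/mol.
n(BaCl2) = 192.4 / 208.23 = 0.92398 mol.
Reaction (1): BaCl2→NaCl ratio 1:2 ⇒ n(NaCl) = 1.8480 mol.
Reaction (2): NaCl→HCl ratio 2:2 ⇒ n(HCl) = 1.8480 mol.
Reaction (3): HCl→MnCl2 ratio 4:1 ⇒ n(MnCl2) = 0.46199 mol.
Mass of MnCl2 = 0.46199 × 125.84 = 58.137 g.

58.14 g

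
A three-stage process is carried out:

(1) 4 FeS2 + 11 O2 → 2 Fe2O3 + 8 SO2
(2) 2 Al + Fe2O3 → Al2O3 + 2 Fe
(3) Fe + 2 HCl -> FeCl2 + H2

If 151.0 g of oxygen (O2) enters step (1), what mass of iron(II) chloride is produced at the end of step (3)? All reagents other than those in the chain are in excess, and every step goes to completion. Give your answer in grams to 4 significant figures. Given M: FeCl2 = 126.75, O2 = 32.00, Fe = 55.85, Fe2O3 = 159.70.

n(O2) = 151.0 / 32.00 = 4.7188 mol.
Reaction (1): O2→Fe2O3 ratio 11:2 ⇒ n(Fe2O3) = 0.85795 mol.
Reaction (2): Fe2O3→Fe ratio 1:2 ⇒ n(Fe) = 1.7159 mol.
Reaction (3): Fe→FeCl2 ratio 1:1 ⇒ n(FeCl2) = 1.7159 mol.
Mass of FeCl2 = 1.7159 × 126.75 = 217.49 g.

217.5 g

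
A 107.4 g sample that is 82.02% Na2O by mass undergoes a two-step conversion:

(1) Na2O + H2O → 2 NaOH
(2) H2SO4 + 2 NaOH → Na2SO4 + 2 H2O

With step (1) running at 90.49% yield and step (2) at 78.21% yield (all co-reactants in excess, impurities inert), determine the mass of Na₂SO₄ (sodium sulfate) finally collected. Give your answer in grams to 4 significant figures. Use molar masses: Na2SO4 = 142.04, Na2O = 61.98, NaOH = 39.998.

Pure Na2O = 107.4 × 0.8202 = 88.089 g.
n(Na2O) = 88.089 / 61.98 = 1.4213 mol.
Step 1 (Na2O:NaOH = 1:2): theoretical n(NaOH) = 2.8425 mol; at 90.49% yield, n(NaOH) = 2.5722 mol.
Step 2 (NaOH:Na2SO4 = 2:1): theoretical n(Na2SO4) = 1.2861 mol, so theoretical mass = 1.2861 × 142.04 = 182.68 g.
At 78.21% yield, actual mass of Na2SO4 = 182.68 × 0.7821 = 142.87 g.

142.9 g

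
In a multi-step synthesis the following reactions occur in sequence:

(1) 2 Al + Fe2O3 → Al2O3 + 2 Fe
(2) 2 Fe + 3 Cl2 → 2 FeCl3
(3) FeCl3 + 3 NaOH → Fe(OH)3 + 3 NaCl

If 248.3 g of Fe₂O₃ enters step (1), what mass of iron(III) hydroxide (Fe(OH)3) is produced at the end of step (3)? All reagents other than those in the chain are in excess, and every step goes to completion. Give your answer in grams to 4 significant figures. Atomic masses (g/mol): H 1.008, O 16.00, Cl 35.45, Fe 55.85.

332.3 g

M(Fe2O3) = 2(55.85) + 3(16.00) = 159.70 g/mol.
M(Fe(OH)3) = 55.85 + 3(16.00) + 3(1.008) = 106.874 g/mol.
n(Fe2O3) = 248.3 / 159.70 = 1.5548 mol.
Reaction (1): Fe2O3→Fe ratio 1:2 ⇒ n(Fe) = 3.1096 mol.
Reaction (2): Fe→FeCl3 ratio 2:2 ⇒ n(FeCl3) = 3.1096 mol.
Reaction (3): FeCl3→Fe(OH)3 ratio 1:1 ⇒ n(Fe(OH)3) = 3.1096 mol.
Mass of Fe(OH)3 = 3.1096 × 106.874 = 332.33 g.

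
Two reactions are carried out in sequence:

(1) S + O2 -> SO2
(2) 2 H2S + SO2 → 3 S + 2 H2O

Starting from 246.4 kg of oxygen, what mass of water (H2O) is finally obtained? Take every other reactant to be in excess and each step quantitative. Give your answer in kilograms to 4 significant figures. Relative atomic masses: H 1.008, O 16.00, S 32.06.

M(O2) = 2(16.00) = 32.00 g/mol.
M(H2O) = 2(1.008) + 16.00 = 18.016 g/mol.
246.4 kg = 246400 g.
n(O2) = 246400 / 32.00 = 7700.0 mol.
Step 1 gives a 1:1 ratio of O2 to SO2, so n(SO2) = 7700.0 mol.
In step 2 the SO2:H2O ratio is 1:2, so n(H2O) = 15400 mol.
Mass of H2O = 15400 × 18.016 = 277450 g = 277.4 kg.

277.4 kg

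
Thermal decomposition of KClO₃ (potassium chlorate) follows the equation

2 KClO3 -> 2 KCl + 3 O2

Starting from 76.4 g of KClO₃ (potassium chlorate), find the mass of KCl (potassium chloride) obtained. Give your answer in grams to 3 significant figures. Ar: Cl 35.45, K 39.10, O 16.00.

46.5 g

M(KClO3) = 39.10 + 35.45 + 3(16.00) = 122.55 g/mol.
M(KCl) = 39.10 + 35.45 = 74.55 g/mol.
n(KClO3) = 76.40 g / 122.55 g/mol = 0.6234 mol.
From the equation the KClO3:KCl mole ratio is 2:2, so n(KCl) = 0.6234 × 2/2 = 0.6234 mol.
Mass of KCl = 0.6234 mol × 74.55 g/mol = 46.48 g.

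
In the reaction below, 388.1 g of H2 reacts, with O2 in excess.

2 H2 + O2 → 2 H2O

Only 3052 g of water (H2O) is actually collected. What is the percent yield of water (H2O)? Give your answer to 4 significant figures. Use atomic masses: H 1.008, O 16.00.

M(H2) = 2(1.008) = 2.016 g/mol.
M(H2O) = 2(1.008) + 16.00 = 18.016 g/mol.
n(H2) = 388.10 g / 2.016 g/mol = 192.51 mol.
From the equation the H2:H2O mole ratio is 2:2, so n(H2O) = 192.51 × 2/2 = 192.51 mol.
Mass of H2O = 192.51 mol × 18.016 g/mol = 3468.3 g.
This is the theoretical yield. Percent yield = 3052 g / 3468.3 g × 100% = 87.998%.

88.00 %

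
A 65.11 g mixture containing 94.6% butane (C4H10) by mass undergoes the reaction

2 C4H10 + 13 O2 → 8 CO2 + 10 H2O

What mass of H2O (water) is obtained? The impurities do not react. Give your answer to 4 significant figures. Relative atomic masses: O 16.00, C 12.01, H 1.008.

95.46 g

Mass of pure C4H10 = 65.11 g × 0.946 = 61.594 g.
M(C4H10) = 4(12.01) + 10(1.008) = 58.12 g/mol.
M(H2O) = 2(1.008) + 16.00 = 18.016 g/mol.
n(C4H10) = 61.594 g / 58.12 g/mol = 1.0598 mol.
From the equation the C4H10:H2O mole ratio is 2:10, so n(H2O) = 1.0598 × 10/2 = 5.2989 mol.
Mass of H2O = 5.2989 mol × 18.016 g/mol = 95.464 g.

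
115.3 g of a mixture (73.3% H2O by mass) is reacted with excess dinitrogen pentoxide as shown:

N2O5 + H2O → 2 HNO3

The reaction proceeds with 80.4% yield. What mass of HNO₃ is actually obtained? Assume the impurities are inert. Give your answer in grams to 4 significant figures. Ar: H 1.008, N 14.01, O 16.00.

Pure H2O available = 115.3 g × 0.733 = 84.515 g.
M(H2O) = 2(1.008) + 16.00 = 18.016 g/mol.
M(HNO3) = 1.008 + 14.01 + 3(16.00) = 63.018 g/mol.
n(H2O) = 84.515 g / 18.016 g/mol = 4.6911 mol.
From the equation the H2O:HNO3 mole ratio is 1:2, so n(HNO3) = 4.6911 × 2/1 = 9.3822 mol.
Mass of HNO3 = 9.3822 mol × 63.018 g/mol = 591.25 g.
Actual mass collected = 591.25 g × 0.804 = 475.36 g.

475.4 g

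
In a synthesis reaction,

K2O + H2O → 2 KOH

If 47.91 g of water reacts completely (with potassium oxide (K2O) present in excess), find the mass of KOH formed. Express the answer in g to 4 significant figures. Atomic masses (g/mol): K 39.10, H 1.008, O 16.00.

298.4 g

M(H2O) = 2(1.008) + 16.00 = 18.016 g/mol.
M(KOH) = 39.10 + 16.00 + 1.008 = 56.108 g/mol.
n(H2O) = 47.910 g / 18.016 g/mol = 2.6593 mol.
From the equation the H2O:KOH mole ratio is 1:2, so n(KOH) = 2.6593 × 2/1 = 5.3186 mol.
Mass of KOH = 5.3186 mol × 56.108 g/mol = 298.42 g.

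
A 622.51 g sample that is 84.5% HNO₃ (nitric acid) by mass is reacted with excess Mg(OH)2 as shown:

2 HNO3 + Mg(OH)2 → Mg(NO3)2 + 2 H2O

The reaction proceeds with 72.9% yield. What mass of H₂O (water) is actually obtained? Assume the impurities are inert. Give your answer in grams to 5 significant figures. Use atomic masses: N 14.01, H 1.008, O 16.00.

109.63 g

Pure HNO3 available = 622.51 g × 0.845 = 526.021 g.
M(HNO3) = 1.008 + 14.01 + 3(16.00) = 63.018 g/mol.
M(H2O) = 2(1.008) + 16.00 = 18.016 g/mol.
n(HNO3) = 526.021 g / 63.018 g/mol = 8.34715 mol.
From the equation the HNO3:H2O mole ratio is 2:2, so n(H2O) = 8.34715 × 2/2 = 8.34715 mol.
Mass of H2O = 8.34715 mol × 18.016 g/mol = 150.382 g.
Actual mass collected = 150.382 g × 0.729 = 109.629 g.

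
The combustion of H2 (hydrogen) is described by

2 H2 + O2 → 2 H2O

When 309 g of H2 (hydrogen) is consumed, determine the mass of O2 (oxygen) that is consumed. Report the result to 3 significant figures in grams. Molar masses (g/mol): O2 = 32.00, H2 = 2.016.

2450 g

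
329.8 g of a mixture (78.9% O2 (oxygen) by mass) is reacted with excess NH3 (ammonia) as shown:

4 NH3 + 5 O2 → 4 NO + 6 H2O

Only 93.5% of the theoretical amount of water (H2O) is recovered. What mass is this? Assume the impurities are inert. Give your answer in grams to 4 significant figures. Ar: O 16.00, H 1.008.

Pure O2 available = 329.8 g × 0.789 = 260.21 g.
M(O2) = 2(16.00) = 32.00 g/mol.
M(H2O) = 2(1.008) + 16.00 = 18.016 g/mol.
n(O2) = 260.21 g / 32.00 g/mol = 8.1316 mol.
From the equation the O2:H2O mole ratio is 5:6, so n(H2O) = 8.1316 × 6/5 = 9.7580 mol.
Mass of H2O = 9.7580 mol × 18.016 g/mol = 175.80 g.
Actual mass collected = 175.80 g × 0.935 = 164.37 g.

164.4 g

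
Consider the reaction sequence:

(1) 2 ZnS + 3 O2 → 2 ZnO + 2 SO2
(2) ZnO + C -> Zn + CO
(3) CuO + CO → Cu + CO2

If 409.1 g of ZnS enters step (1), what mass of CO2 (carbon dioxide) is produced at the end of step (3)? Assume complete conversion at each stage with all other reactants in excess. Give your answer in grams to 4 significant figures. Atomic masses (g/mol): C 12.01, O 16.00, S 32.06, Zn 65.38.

M(ZnS) = 65.38 + 32.06 = 97.44 g/mol.
M(CO2) = 12.01 + 2(16.00) = 44.01 g/mol.
n(ZnS) = 409.1 / 97.44 = 4.1985 mol.
Reaction (1): ZnS→ZnO ratio 2:2 ⇒ n(ZnO) = 4.1985 mol.
Reaction (2): ZnO→CO ratio 1:1 ⇒ n(CO) = 4.1985 mol.
Reaction (3): CO→CO2 ratio 1:1 ⇒ n(CO2) = 4.1985 mol.
Mass of CO2 = 4.1985 × 44.01 = 184.78 g.

184.8 g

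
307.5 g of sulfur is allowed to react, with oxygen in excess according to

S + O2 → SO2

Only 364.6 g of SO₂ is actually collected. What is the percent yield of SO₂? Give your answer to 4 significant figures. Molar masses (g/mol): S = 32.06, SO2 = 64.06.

59.34 %

n(S) = 307.50 g / 32.06 g/mol = 9.5914 mol.
From the equation the S:SO2 mole ratio is 1:1, so n(SO2) = 9.5914 × 1/1 = 9.5914 mol.
Mass of SO2 = 9.5914 mol × 64.06 g/mol = 614.42 g.
This is the theoretical yield. Percent yield = 364.6 g / 614.42 g × 100% = 59.340%.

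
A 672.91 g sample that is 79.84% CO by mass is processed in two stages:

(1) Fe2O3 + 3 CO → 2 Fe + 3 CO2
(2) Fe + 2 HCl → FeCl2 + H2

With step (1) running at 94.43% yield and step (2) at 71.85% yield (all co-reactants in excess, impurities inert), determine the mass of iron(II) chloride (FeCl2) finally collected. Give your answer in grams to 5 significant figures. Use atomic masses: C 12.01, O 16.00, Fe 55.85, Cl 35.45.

1099.7 g

Pure CO = 672.91 × 0.7984 = 537.251 g.
M(CO) = 12.01 + 16.00 = 28.01 g/mol.
M(FeCl2) = 55.85 + 2(35.45) = 126.75 g/mol.
n(CO) = 537.251 / 28.01 = 19.1807 mol.
Step 1 (CO:Fe = 3:2): theoretical n(Fe) = 12.7871 mol; at 94.43% yield, n(Fe) = 12.0749 mol.
Step 2 (Fe:FeCl2 = 1:1): theoretical n(FeCl2) = 12.0749 mol, so theoretical mass = 12.0749 × 126.75 = 1530.49 g.
At 71.85% yield, actual mass of FeCl2 = 1530.49 × 0.7185 = 1099.66 g.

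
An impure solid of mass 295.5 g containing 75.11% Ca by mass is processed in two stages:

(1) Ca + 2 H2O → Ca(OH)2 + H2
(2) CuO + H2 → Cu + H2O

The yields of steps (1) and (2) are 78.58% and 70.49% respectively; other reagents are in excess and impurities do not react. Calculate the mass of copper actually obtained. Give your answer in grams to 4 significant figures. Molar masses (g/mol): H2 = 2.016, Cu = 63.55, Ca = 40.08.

194.9 g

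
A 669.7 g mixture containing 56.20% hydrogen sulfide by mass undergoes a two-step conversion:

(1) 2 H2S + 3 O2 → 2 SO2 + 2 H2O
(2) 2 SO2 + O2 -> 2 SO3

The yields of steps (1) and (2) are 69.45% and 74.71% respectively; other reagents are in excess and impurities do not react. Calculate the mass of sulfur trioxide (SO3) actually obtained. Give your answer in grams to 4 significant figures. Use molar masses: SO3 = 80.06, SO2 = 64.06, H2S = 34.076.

458.8 g

Pure H2S = 669.7 × 0.5620 = 376.37 g.
n(H2S) = 376.37 / 34.076 = 11.045 mol.
Step 1 (H2S:SO2 = 2:2): theoretical n(SO2) = 11.045 mol; at 69.45% yield, n(SO2) = 7.6708 mol.
Step 2 (SO2:SO3 = 2:2): theoretical n(SO3) = 7.6708 mol, so theoretical mass = 7.6708 × 80.06 = 614.12 g.
At 74.71% yield, actual mass of SO3 = 614.12 × 0.7471 = 458.81 g.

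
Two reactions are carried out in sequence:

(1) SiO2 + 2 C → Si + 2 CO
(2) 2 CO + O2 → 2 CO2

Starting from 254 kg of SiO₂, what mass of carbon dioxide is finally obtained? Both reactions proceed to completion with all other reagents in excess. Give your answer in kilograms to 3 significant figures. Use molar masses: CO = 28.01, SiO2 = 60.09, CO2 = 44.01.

254 kg = 254000 g.
n(SiO2) = 254000 / 60.09 = 4227 mol.
Step 1 gives a 1:2 ratio of SiO2 to CO, so n(CO) = 8454 mol.
In step 2 the CO:CO2 ratio is 2:2, so n(CO2) = 8454 mol.
Mass of CO2 = 8454 × 44.01 = 372100 g = 372 kg.

372 kg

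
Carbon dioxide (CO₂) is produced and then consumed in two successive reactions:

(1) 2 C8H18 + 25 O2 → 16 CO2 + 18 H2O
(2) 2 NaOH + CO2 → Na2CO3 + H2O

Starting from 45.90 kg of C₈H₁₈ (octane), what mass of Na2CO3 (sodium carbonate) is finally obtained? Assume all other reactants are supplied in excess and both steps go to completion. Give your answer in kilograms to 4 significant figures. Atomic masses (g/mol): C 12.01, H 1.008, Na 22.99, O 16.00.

340.7 kg

M(C8H18) = 8(12.01) + 18(1.008) = 114.224 g/mol.
M(Na2CO3) = 2(22.99) + 12.01 + 3(16.00) = 105.99 g/mol.
45.90 kg = 45900 g.
n(C8H18) = 45900 / 114.224 = 401.84 mol.
Step 1 gives a 2:16 ratio of C8H18 to CO2, so n(CO2) = 3214.7 mol.
In step 2 the CO2:Na2CO3 ratio is 1:1, so n(Na2CO3) = 3214.7 mol.
Mass of Na2CO3 = 3214.7 × 105.99 = 340730 g = 340.7 kg.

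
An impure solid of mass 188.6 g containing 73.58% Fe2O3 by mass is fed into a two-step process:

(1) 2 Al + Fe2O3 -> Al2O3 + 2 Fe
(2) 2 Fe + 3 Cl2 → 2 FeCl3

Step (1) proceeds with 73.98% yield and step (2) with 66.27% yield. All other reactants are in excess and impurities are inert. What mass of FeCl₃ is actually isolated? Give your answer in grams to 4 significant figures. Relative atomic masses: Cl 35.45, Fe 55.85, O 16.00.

138.2 g

Pure Fe2O3 = 188.6 × 0.7358 = 138.77 g.
M(Fe2O3) = 2(55.85) + 3(16.00) = 159.70 g/mol.
M(FeCl3) = 55.85 + 3(35.45) = 162.20 g/mol.
n(Fe2O3) = 138.77 / 159.70 = 0.86895 mol.
Step 1 (Fe2O3:Fe = 1:2): theoretical n(Fe) = 1.7379 mol; at 73.98% yield, n(Fe) = 1.2857 mol.
Step 2 (Fe:FeCl3 = 2:2): theoretical n(FeCl3) = 1.2857 mol, so theoretical mass = 1.2857 × 162.20 = 208.54 g.
At 66.27% yield, actual mass of FeCl3 = 208.54 × 0.6627 = 138.20 g.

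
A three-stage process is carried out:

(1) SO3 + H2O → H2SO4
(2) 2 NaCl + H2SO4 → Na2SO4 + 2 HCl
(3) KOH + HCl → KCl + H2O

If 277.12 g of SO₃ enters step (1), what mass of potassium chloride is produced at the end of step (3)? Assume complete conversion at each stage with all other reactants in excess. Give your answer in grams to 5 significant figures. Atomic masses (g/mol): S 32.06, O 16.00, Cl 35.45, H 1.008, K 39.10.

M(SO3) = 32.06 + 3(16.00) = 80.06 g/mol.
M(KCl) = 39.10 + 35.45 = 74.55 g/mol.
n(SO3) = 277.12 / 80.06 = 3.46140 mol.
Reaction (1): SO3→H2SO4 ratio 1:1 ⇒ n(H2SO4) = 3.46140 mol.
Reaction (2): H2SO4→HCl ratio 1:2 ⇒ n(HCl) = 6.92281 mol.
Reaction (3): HCl→KCl ratio 1:1 ⇒ n(KCl) = 6.92281 mol.
Mass of KCl = 6.92281 × 74.55 = 516.095 g.

516.10 g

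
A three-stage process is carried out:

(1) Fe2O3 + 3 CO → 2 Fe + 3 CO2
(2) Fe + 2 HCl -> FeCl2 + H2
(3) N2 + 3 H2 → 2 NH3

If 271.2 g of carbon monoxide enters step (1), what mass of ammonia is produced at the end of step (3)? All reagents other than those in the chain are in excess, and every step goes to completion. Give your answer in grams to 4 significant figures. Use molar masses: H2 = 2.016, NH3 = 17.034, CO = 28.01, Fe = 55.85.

73.30 g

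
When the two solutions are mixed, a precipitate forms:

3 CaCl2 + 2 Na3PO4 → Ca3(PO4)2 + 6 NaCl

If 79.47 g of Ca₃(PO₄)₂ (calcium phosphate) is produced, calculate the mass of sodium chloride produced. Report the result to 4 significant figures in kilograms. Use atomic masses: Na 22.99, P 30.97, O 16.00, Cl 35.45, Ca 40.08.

M(Ca3(PO4)2) = 3(40.08) + 2(30.97) + 8(16.00) = 310.18 g/mol.
M(NaCl) = 22.99 + 35.45 = 58.44 g/mol.
n(Ca3(PO4)2) = 79.470 g / 310.18 g/mol = 0.25621 mol.
From the equation the Ca3(PO4)2:NaCl mole ratio is 1:6, so n(NaCl) = 0.25621 × 6/1 = 1.5372 mol.
Mass of NaCl = 1.5372 mol × 58.44 g/mol = 89.836 g.
Converting to kg: 89.836 g = 0.08984 kg.

0.08984 kg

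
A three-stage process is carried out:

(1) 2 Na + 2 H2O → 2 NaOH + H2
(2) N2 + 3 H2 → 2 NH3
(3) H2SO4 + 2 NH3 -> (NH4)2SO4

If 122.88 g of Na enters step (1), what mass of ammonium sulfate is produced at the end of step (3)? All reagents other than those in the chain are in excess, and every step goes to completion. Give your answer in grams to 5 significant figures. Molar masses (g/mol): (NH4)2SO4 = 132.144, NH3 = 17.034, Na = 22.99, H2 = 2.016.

n(Na) = 122.88 / 22.99 = 5.34493 mol.
Reaction (1): Na→H2 ratio 2:1 ⇒ n(H2) = 2.67247 mol.
Reaction (2): H2→NH3 ratio 3:2 ⇒ n(NH3) = 1.78164 mol.
Reaction (3): NH3→(NH4)2SO4 ratio 2:1 ⇒ n((NH4)2SO4) = 0.890822 mol.
Mass of (NH4)2SO4 = 0.890822 × 132.144 = 117.717 g.

117.72 g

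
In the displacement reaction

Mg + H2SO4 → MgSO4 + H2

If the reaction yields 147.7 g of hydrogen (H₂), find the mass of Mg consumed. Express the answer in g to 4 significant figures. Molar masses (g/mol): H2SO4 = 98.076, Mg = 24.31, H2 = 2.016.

1781 g

n(H2) = 147.70 g / 2.016 g/mol = 73.264 mol.
From the equation the H2:Mg mole ratio is 1:1, so n(Mg) = 73.264 × 1/1 = 73.264 mol.
Mass of Mg = 73.264 mol × 24.31 g/mol = 1781.0 g.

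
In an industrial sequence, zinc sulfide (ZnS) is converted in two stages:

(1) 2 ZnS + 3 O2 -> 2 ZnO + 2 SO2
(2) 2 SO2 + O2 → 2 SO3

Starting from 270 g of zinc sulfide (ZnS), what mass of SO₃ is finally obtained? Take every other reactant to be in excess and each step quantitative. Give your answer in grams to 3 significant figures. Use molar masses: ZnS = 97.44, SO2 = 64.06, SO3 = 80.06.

222 g

n(ZnS) = 270.0 / 97.44 = 2.771 mol.
Step 1 gives a 2:2 ratio of ZnS to SO2, so n(SO2) = 2.771 mol.
In step 2 the SO2:SO3 ratio is 2:2, so n(SO3) = 2.771 mol.
Mass of SO3 = 2.771 × 80.06 = 221.8 g.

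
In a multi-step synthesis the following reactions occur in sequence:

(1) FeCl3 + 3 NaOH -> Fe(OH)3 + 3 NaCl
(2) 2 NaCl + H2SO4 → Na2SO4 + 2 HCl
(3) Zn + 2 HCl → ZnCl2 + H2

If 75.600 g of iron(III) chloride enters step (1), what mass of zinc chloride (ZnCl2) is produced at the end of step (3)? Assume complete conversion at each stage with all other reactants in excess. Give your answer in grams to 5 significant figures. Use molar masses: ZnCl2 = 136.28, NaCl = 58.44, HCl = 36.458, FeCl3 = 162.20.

95.278 g

n(FeCl3) = 75.600 / 162.20 = 0.466091 mol.
Reaction (1): FeCl3→NaCl ratio 1:3 ⇒ n(NaCl) = 1.39827 mol.
Reaction (2): NaCl→HCl ratio 2:2 ⇒ n(HCl) = 1.39827 mol.
Reaction (3): HCl→ZnCl2 ratio 2:1 ⇒ n(ZnCl2) = 0.699137 mol.
Mass of ZnCl2 = 0.699137 × 136.28 = 95.2784 g.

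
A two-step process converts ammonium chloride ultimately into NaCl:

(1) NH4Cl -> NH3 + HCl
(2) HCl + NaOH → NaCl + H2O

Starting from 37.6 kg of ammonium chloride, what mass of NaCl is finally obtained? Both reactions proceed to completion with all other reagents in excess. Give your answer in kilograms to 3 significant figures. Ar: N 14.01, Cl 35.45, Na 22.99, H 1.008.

M(NH4Cl) = 14.01 + 4(1.008) + 35.45 = 53.492 g/mol.
M(NaCl) = 22.99 + 35.45 = 58.44 g/mol.
37.6 kg = 37600 g.
n(NH4Cl) = 37600 / 53.492 = 702.9 mol.
Step 1 gives a 1:1 ratio of NH4Cl to HCl, so n(HCl) = 702.9 mol.
In step 2 the HCl:NaCl ratio is 1:1, so n(NaCl) = 702.9 mol.
Mass of NaCl = 702.9 × 58.44 = 41080 g = 41.1 kg.

41.1 kg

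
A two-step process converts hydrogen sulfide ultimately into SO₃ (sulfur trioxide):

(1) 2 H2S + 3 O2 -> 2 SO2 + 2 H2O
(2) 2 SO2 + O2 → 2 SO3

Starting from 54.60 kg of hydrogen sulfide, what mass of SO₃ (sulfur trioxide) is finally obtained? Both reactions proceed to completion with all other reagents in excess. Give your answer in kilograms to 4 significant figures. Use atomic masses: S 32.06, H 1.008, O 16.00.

M(H2S) = 2(1.008) + 32.06 = 34.076 g/mol.
M(SO3) = 32.06 + 3(16.00) = 80.06 g/mol.
54.60 kg = 54600 g.
n(H2S) = 54600 / 34.076 = 1602.3 mol.
Step 1 gives a 2:2 ratio of H2S to SO2, so n(SO2) = 1602.3 mol.
In step 2 the SO2:SO3 ratio is 2:2, so n(SO3) = 1602.3 mol.
Mass of SO3 = 1602.3 × 80.06 = 128280 g = 128.3 kg.

128.3 kg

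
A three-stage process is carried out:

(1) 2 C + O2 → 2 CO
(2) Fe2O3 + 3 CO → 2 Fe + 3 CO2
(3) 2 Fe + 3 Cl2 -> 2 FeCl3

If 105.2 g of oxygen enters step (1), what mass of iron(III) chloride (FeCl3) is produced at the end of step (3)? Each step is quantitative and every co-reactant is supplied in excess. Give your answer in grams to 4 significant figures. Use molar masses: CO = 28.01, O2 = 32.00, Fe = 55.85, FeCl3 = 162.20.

711.0 g

n(O2) = 105.2 / 32.00 = 3.2875 mol.
Reaction (1): O2→CO ratio 1:2 ⇒ n(CO) = 6.5750 mol.
Reaction (2): CO→Fe ratio 3:2 ⇒ n(Fe) = 4.3833 mol.
Reaction (3): Fe→FeCl3 ratio 2:2 ⇒ n(FeCl3) = 4.3833 mol.
Mass of FeCl3 = 4.3833 × 162.20 = 710.98 g.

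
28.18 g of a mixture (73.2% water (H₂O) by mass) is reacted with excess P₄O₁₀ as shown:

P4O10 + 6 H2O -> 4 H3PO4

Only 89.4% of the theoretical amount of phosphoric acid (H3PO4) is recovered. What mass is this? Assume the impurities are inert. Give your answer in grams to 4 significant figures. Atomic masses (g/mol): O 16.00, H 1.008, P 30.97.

Pure H2O available = 28.18 g × 0.732 = 20.628 g.
M(H2O) = 2(1.008) + 16.00 = 18.016 g/mol.
M(H3PO4) = 3(1.008) + 30.97 + 4(16.00) = 97.994 g/mol.
n(H2O) = 20.628 g / 18.016 g/mol = 1.1450 mol.
From the equation the H2O:H3PO4 mole ratio is 6:4, so n(H3PO4) = 1.1450 × 4/6 = 0.76331 mol.
Mass of H3PO4 = 0.76331 mol × 97.994 g/mol = 74.800 g.
Actual mass collected = 74.800 g × 0.894 = 66.871 g.

66.87 g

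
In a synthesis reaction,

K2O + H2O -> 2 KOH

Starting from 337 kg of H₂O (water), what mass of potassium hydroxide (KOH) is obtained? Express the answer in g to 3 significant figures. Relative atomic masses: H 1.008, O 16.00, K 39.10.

M(H2O) = 2(1.008) + 16.00 = 18.016 g/mol.
M(KOH) = 39.10 + 16.00 + 1.008 = 56.108 g/mol.
Convert: 337 kg = 337000 g.
n(H2O) = 337000 g / 18.016 g/mol = 18710 mol.
From the equation the H2O:KOH mole ratio is 1:2, so n(KOH) = 18710 × 2/1 = 37410 mol.
Mass of KOH = 37410 mol × 56.108 g/mol = 2.099 × 10^6 g.

2100000 g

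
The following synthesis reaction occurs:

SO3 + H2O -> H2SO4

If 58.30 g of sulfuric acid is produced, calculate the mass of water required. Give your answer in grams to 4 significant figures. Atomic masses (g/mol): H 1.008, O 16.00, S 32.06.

10.71 g

M(H2SO4) = 2(1.008) + 32.06 + 4(16.00) = 98.076 g/mol.
M(H2O) = 2(1.008) + 16.00 = 18.016 g/mol.
n(H2SO4) = 58.300 g / 98.076 g/mol = 0.59444 mol.
From the equation the H2SO4:H2O mole ratio is 1:1, so n(H2O) = 0.59444 × 1/1 = 0.59444 mol.
Mass of H2O = 0.59444 mol × 18.016 g/mol = 10.709 g.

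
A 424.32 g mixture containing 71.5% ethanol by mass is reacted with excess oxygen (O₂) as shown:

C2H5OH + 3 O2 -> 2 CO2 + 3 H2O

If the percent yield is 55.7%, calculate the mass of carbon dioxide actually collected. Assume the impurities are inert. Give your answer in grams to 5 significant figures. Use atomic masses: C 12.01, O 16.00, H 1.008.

Pure C2H5OH available = 424.32 g × 0.715 = 303.389 g.
M(C2H5OH) = 2(12.01) + 6(1.008) + 16.00 = 46.068 g/mol.
M(CO2) = 12.01 + 2(16.00) = 44.01 g/mol.
n(C2H5OH) = 303.389 g / 46.068 g/mol = 6.58567 mol.
From the equation the C2H5OH:CO2 mole ratio is 1:2, so n(CO2) = 6.58567 × 2/1 = 13.1713 mol.
Mass of CO2 = 13.1713 mol × 44.01 g/mol = 579.671 g.
Actual mass collected = 579.671 g × 0.557 = 322.877 g.

322.88 g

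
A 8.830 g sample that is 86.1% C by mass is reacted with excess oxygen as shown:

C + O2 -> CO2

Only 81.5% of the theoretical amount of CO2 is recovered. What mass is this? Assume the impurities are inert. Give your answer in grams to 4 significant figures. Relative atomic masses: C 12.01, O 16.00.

22.71 g

Pure C available = 8.830 g × 0.861 = 7.6026 g.
M(C) = 12.01 g/mol.
M(CO2) = 12.01 + 2(16.00) = 44.01 g/mol.
n(C) = 7.6026 g / 12.01 g/mol = 0.63302 mol.
From the equation the C:CO2 mole ratio is 1:1, so n(CO2) = 0.63302 × 1/1 = 0.63302 mol.
Mass of CO2 = 0.63302 mol × 44.01 g/mol = 27.859 g.
Actual mass collected = 27.859 g × 0.815 = 22.705 g.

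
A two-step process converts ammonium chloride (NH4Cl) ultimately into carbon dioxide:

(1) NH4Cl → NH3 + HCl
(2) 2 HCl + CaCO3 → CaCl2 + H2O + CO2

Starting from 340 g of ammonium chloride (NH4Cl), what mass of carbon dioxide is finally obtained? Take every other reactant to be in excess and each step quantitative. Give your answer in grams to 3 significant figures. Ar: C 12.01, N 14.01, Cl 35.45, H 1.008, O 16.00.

M(NH4Cl) = 14.01 + 4(1.008) + 35.45 = 53.492 g/mol.
M(CO2) = 12.01 + 2(16.00) = 44.01 g/mol.
n(NH4Cl) = 340.0 / 53.492 = 6.356 mol.
Step 1 gives a 1:1 ratio of NH4Cl to HCl, so n(HCl) = 6.356 mol.
In step 2 the HCl:CO2 ratio is 2:1, so n(CO2) = 3.178 mol.
Mass of CO2 = 3.178 × 44.01 = 139.9 g.

140 g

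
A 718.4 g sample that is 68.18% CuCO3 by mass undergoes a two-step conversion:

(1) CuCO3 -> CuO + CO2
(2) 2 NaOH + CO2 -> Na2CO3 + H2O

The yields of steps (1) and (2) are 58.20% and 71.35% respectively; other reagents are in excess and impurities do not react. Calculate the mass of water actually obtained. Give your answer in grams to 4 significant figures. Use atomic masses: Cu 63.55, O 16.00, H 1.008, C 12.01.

Pure CuCO3 = 718.4 × 0.6818 = 489.81 g.
M(CuCO3) = 63.55 + 12.01 + 3(16.00) = 123.56 g/mol.
M(H2O) = 2(1.008) + 16.00 = 18.016 g/mol.
n(CuCO3) = 489.81 / 123.56 = 3.9641 mol.
Step 1 (CuCO3:CO2 = 1:1): theoretical n(CO2) = 3.9641 mol; at 58.20% yield, n(CO2) = 2.3071 mol.
Step 2 (CO2:H2O = 1:1): theoretical n(H2O) = 2.3071 mol, so theoretical mass = 2.3071 × 18.016 = 41.565 g.
At 71.35% yield, actual mass of H2O = 41.565 × 0.7135 = 29.657 g.

29.66 g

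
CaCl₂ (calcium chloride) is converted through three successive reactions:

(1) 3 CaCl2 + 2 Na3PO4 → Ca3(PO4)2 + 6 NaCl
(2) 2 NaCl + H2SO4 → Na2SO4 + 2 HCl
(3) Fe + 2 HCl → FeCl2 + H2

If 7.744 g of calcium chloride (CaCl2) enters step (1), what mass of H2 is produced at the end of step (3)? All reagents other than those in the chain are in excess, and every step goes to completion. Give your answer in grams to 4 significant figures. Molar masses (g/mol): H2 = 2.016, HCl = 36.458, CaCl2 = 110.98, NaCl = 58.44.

0.1407 g

n(CaCl2) = 7.744 / 110.98 = 0.069778 mol.
Reaction (1): CaCl2→NaCl ratio 3:6 ⇒ n(NaCl) = 0.13956 mol.
Reaction (2): NaCl→HCl ratio 2:2 ⇒ n(HCl) = 0.13956 mol.
Reaction (3): HCl→H2 ratio 2:1 ⇒ n(H2) = 0.069778 mol.
Mass of H2 = 0.069778 × 2.016 = 0.14067 g.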